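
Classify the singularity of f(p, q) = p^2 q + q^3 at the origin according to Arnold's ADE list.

D4

The Hessian of f at 0 is [[0, 0], [0, 0]] with rank 0, so corank 2. A Groebner basis of the Jacobian ideal J(f) in C{p,q} is {q^3, p^2 + 3*q^2, p*q}; counting standard monomials gives mu = 4. Corank 2; j^3 = q*(p^2 + q^2) splits into three distinct lines over C (the quadratic factor has nonzero discriminant), so D_4.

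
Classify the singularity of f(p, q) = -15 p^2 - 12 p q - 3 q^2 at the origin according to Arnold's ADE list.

A_{1}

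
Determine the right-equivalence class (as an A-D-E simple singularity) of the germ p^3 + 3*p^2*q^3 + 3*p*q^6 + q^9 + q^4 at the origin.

E_{6}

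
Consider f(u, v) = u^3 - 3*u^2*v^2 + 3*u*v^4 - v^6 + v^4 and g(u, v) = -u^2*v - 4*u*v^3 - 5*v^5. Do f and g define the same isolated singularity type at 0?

The Hessian of f at 0 is [[0, 0], [0, 0]] with rank 0, so corank 2. A Groebner basis of the Jacobian ideal J(f) in C{u,v} is {u^3, u^2*v, -u^2/2 + u*v^2, v^3}; counting standard monomials gives mu = 6. Corank 2; j^3 = u^3 is a perfect cube, so E-series; the 4-jet and mu = 6 give E_6. The Hessian of g at 0 is [[0, 0], [0, 0]] with rank 0, so corank 2. A Groebner basis of the Jacobian ideal J(g) in C{u,v} is {u^3, u^2*v, -2*u^2 + u*v^2, u*v/2 + v^3}; counting standard monomials gives mu = 6. Corank 2; j^3 = -u^2*v has shape L^2 M (L != M), so D-series; mu = 6 gives D_6. f is E_6 but g is D_6, hence not right-equivalent.

No.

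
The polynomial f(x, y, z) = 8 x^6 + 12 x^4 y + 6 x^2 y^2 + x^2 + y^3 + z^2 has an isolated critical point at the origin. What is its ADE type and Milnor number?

Type A_{2}, Milnor number mu = 2.

The Hessian of f at 0 has rank 2. Corank 1: A-series; mu = 2 gives A_2.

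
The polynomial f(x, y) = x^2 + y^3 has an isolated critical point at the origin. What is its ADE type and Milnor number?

Type A_2, Milnor number mu = 2.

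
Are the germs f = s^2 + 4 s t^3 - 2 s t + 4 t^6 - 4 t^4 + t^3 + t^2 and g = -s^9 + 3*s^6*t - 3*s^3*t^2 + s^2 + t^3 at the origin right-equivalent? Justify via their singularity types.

Yes.

The Hessian of f at 0 has rank 1. Corank 1: A-series; mu = 2 gives A_2. The Hessian of g at 0 has rank 1. Corank 1: A-series; mu = 2 gives A_2. Both have type A_2, hence right-equivalent.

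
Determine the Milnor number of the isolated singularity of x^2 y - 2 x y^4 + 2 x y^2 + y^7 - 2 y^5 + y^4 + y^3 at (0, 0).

5

The Hessian of f at 0 has rank 0. Corank 2; j^3 = y*(x + y)^2 has shape L^2 M (L != M), so D-series; mu = 5 gives D_5.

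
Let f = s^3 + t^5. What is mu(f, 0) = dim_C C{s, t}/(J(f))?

8

The Hessian of f at 0 has rank 0. Corank 2; j^3 = s^3 is a perfect cube, so E-series; the 5-jet and mu = 8 give E_8.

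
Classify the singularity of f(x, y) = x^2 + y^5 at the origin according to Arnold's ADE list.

The Hessian of f at 0 has rank 1. Corank 1: A-series; mu = 4 gives A_4.

A_{4}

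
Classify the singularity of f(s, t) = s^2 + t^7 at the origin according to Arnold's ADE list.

A6

The Hessian of f at 0 has rank 1. Corank 1: A-series; mu = 6 gives A_6.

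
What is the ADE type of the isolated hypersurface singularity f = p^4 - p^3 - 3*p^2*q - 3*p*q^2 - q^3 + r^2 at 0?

E_6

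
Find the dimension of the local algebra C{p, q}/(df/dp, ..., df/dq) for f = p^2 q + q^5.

6

The Hessian of f at 0 is [[0, 0], [0, 0]] with rank 0, so corank 2. A Groebner basis of the Jacobian ideal J(f) in C{p,q} is {p^2/5 + q^4, p^3, p*q}; counting standard monomials gives mu = 6. Corank 2; j^3 = p^2*q has shape L^2 M (L != M), so D-series; mu = 6 gives D_6.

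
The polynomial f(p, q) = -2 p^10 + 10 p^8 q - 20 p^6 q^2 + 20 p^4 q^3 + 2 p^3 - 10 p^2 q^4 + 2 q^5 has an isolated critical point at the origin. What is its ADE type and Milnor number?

Type E8, Milnor number mu = 8.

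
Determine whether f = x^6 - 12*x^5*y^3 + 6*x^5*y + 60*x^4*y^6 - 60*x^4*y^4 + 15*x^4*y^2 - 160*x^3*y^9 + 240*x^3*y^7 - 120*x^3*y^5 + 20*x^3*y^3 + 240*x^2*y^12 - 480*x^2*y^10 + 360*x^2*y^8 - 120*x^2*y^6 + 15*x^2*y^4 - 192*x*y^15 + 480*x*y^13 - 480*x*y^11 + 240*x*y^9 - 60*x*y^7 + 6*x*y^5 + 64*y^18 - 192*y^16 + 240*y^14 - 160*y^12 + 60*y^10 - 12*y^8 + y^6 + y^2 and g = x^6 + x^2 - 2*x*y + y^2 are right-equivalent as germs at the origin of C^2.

The Hessian of f at 0 has rank 1. Corank 1: A-series; mu = 5 gives A_5. The Hessian of g at 0 has rank 1. Corank 1: A-series; mu = 5 gives A_5. Both have type A_5, hence right-equivalent.

Yes.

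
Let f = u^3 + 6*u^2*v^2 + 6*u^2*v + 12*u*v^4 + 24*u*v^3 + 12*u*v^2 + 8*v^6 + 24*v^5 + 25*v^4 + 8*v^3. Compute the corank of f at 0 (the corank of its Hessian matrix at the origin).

The Hessian at 0 is [[0, 0], [0, 0]] of rank 0; hence corank 2.

2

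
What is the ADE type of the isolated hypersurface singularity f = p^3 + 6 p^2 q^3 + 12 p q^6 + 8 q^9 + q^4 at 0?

E_{6}

The Hessian of f at 0 has rank 0. Corank 2; j^3 = p^3 is a perfect cube, so E-series; the 4-jet and mu = 6 give E_6.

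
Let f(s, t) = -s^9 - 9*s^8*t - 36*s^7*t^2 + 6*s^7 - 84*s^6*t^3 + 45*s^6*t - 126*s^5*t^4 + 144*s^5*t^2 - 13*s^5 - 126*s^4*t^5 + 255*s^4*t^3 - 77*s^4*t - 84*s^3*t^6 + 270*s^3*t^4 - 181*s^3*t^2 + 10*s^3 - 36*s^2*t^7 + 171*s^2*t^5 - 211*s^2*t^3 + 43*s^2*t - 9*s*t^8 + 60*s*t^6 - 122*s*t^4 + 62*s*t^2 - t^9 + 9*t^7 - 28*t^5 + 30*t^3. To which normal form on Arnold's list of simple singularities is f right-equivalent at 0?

D_4

The Hessian of f at 0 is [[0, 0], [0, 0]] with rank 0, so corank 2. A Groebner basis of the Jacobian ideal J(f) in C{s,t} is {t^3, s^2 - 26*t^2/11, s*t + 17*t^2/11}; counting standard monomials gives mu = 4. Corank 2; j^3 = (2*s + 3*t)*(5*s^2 + 14*s*t + 10*t^2) splits into three distinct lines over C (the quadratic factor has nonzero discriminant), so D_4.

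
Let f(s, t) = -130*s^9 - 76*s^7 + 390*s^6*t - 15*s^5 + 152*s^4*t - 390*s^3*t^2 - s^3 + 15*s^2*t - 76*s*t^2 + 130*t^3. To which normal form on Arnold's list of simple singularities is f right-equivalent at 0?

D4

The Hessian of f at 0 has rank 0. Corank 2; j^3 = -(s - 5*t)*(s^2 - 10*s*t + 26*t^2) splits into three distinct lines over C (the quadratic factor has nonzero discriminant), so D_4.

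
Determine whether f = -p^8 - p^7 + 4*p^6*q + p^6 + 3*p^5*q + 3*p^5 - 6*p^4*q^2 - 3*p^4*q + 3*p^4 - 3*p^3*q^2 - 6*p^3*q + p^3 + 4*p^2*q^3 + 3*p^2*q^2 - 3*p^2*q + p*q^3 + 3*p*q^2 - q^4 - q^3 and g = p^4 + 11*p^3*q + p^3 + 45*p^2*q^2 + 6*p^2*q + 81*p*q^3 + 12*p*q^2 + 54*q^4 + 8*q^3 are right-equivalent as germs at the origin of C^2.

Yes.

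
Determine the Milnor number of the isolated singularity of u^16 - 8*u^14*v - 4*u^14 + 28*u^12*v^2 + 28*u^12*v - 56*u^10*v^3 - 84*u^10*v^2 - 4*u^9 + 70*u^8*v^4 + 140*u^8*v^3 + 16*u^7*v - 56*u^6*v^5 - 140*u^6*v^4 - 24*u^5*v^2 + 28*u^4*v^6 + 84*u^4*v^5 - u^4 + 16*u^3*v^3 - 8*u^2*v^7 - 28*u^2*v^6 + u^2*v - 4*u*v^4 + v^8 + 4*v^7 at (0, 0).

The Hessian of f at 0 has rank 0. Corank 2; j^3 = u^2*v has shape L^2 M (L != M), so D-series; mu = 9 gives D_9.

9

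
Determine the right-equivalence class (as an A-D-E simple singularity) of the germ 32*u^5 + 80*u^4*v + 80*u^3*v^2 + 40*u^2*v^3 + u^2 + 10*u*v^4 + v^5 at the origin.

A_{4}

The Hessian of f at 0 has rank 1. Corank 1: A-series; mu = 4 gives A_4.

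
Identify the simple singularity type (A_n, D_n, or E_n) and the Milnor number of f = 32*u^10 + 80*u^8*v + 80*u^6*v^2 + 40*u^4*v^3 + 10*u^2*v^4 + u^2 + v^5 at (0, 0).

The Hessian of f at 0 has rank 1. Corank 1: A-series; mu = 4 gives A_4.

Type A4, Milnor number mu = 4.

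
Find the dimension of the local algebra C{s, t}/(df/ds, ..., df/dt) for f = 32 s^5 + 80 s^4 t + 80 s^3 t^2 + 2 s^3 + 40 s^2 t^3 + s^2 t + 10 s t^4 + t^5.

6

The Hessian of f at 0 is [[0, 0], [0, 0]] with rank 0, so corank 2. A Groebner basis of the Jacobian ideal J(f) in C{s,t} is {-s*t/10 + t^4, s*t^2, s^2 + s*t/2}; counting standard monomials gives mu = 6. Corank 2; j^3 = s^2*(2*s + t) has shape L^2 M (L != M), so D-series; mu = 6 gives D_6.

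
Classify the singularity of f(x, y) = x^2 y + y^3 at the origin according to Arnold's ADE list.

The Hessian of f at 0 has rank 0. Corank 2; j^3 = y*(x^2 + y^2) splits into three distinct lines over C (the quadratic factor has nonzero discriminant), so D_4.

D4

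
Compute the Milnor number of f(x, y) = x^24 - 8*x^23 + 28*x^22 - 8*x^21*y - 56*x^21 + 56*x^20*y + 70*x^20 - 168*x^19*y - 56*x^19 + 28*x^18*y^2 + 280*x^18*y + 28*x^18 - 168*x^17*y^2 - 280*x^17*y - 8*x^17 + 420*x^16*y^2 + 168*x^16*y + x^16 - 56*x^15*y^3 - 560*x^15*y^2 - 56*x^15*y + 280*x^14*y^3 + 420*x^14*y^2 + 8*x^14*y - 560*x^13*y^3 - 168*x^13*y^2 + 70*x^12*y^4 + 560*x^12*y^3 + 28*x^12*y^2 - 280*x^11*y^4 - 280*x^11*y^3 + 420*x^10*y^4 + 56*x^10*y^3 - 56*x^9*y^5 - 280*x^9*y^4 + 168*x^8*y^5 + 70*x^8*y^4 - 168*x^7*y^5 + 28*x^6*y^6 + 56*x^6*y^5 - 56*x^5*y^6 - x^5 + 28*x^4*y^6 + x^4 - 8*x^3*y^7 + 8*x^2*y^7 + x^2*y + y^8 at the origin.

9

The Hessian of f at 0 has rank 0. Corank 2; j^3 = x^2*y has shape L^2 M (L != M), so D-series; mu = 9 gives D_9.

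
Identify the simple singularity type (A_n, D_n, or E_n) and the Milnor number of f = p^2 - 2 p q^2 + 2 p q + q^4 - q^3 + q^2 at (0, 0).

Type A_{2}, Milnor number mu = 2.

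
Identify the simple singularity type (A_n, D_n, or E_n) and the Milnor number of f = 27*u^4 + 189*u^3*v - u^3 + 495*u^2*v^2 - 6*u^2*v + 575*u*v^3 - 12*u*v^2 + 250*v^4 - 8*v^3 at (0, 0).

Type E_{7}, Milnor number mu = 7.

The Hessian of f at 0 has rank 0. Corank 2; j^3 = -(u + 2*v)^3 is a perfect cube, so E-series; the 4-jet and mu = 7 give E_7.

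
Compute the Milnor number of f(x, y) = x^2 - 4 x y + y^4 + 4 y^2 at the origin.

3

The Hessian of f at 0 is [[2, -4], [-4, 8]] with rank 1, so corank 1. A Groebner basis of the Jacobian ideal J(f) in C{x,y} is {y^3, x - 2*y}; counting standard monomials gives mu = 3. Corank 1: A-series; mu = 3 gives A_3.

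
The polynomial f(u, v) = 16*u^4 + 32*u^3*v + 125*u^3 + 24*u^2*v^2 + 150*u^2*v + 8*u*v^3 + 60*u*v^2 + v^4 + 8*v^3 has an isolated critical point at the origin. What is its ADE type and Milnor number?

Type E_6, Milnor number mu = 6.

The Hessian of f at 0 has rank 0. Corank 2; j^3 = (5*u + 2*v)^3 is a perfect cube, so E-series; the 4-jet and mu = 6 give E_6.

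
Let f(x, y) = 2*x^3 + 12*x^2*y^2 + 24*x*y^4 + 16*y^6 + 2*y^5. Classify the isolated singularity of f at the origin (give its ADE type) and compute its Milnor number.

Type E8, Milnor number mu = 8.

The Hessian of f at 0 has rank 0. Corank 2; j^3 = 2*x^3 is a perfect cube, so E-series; the 5-jet and mu = 8 give E_8.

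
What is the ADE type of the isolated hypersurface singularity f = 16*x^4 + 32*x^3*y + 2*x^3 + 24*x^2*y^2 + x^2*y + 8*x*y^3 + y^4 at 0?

D_5

The Hessian of f at 0 has rank 0. Corank 2; j^3 = x^2*(2*x + y) has shape L^2 M (L != M), so D-series; mu = 5 gives D_5.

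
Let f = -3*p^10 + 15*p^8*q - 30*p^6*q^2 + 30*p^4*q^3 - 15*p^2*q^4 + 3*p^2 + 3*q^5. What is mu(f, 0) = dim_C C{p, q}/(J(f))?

4

The Hessian of f at 0 has rank 1. Corank 1: A-series; mu = 4 gives A_4.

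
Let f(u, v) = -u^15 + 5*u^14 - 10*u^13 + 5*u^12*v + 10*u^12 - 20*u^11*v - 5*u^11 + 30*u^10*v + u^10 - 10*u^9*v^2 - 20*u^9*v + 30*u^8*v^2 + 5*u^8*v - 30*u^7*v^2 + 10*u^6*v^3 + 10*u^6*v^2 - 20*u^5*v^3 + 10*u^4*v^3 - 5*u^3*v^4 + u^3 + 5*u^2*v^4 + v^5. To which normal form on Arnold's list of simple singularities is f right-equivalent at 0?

E8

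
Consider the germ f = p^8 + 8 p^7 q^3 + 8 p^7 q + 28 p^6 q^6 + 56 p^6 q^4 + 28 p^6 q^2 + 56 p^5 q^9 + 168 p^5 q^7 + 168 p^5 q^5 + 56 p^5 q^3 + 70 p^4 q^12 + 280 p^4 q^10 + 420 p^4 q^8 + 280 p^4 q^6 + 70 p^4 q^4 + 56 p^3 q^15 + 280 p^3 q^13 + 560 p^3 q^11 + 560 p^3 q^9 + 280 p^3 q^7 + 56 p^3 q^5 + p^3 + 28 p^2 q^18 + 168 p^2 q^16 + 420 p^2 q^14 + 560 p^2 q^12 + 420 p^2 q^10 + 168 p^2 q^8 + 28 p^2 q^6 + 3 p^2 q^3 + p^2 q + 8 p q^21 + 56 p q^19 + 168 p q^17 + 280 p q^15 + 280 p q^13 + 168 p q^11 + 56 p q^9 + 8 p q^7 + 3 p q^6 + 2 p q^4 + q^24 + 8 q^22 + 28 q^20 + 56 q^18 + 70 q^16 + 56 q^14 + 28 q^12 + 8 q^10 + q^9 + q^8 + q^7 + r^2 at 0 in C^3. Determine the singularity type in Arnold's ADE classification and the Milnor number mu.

Type D_{9}, Milnor number mu = 9.

The Hessian of f at 0 has rank 1. Corank 2; j^3 = p^2*(p + q) has shape L^2 M (L != M), so D-series; mu = 9 gives D_9.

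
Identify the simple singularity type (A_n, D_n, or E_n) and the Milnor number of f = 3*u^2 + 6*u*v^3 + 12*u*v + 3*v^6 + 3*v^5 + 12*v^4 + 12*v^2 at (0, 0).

Type A4, Milnor number mu = 4.

The Hessian of f at 0 is [[6, 12], [12, 24]] with rank 1, so corank 1. A Groebner basis of the Jacobian ideal J(f) in C{u,v} is {u + v^3 + 2*v, u^2 - 4*v^2, u*v + 2*v^2}; counting standard monomials gives mu = 4. Corank 1: A-series; mu = 4 gives A_4.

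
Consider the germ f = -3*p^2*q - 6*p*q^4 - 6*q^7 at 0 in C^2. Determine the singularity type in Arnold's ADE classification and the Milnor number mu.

The Hessian of f at 0 has rank 0. Corank 2; j^3 = -3*p^2*q has shape L^2 M (L != M), so D-series; mu = 8 gives D_8.

Type D_{8}, Milnor number mu = 8.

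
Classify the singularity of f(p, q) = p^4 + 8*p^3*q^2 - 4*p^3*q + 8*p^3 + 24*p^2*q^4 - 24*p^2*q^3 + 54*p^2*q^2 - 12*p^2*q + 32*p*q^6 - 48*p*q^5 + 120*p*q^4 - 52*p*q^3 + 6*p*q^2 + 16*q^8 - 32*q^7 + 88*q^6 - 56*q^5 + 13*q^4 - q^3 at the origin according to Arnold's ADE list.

E6

The Hessian of f at 0 has rank 0. Corank 2; j^3 = (2*p - q)^3 is a perfect cube, so E-series; the 4-jet and mu = 6 give E_6.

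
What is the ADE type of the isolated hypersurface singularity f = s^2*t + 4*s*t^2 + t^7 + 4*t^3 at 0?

D_{8}

The Hessian of f at 0 has rank 0. Corank 2; j^3 = t*(s + 2*t)^2 has shape L^2 M (L != M), so D-series; mu = 8 gives D_8.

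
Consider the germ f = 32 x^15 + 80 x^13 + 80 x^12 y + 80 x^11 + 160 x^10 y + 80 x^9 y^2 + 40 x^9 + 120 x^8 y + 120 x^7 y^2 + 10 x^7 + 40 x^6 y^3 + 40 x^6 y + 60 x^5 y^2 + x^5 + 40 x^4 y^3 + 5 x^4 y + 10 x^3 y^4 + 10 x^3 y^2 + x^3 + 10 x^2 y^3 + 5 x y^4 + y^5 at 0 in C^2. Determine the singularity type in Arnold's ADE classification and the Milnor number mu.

Type E8, Milnor number mu = 8.

The Hessian of f at 0 has rank 0. Corank 2; j^3 = x^3 is a perfect cube, so E-series; the 5-jet and mu = 8 give E_8.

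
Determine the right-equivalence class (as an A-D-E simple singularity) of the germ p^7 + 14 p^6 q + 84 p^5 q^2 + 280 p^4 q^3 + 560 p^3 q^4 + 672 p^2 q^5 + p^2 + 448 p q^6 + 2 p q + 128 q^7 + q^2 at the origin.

The Hessian of f at 0 has rank 1. Corank 1: A-series; mu = 6 gives A_6.

A6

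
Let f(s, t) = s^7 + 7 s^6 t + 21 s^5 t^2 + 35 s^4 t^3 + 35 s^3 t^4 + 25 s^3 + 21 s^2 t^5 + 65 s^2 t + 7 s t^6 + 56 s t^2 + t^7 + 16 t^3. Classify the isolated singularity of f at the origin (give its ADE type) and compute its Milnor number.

Type D_{8}, Milnor number mu = 8.

The Hessian of f at 0 has rank 0. Corank 2; j^3 = (s + t)*(5*s + 4*t)^2 has shape L^2 M (L != M), so D-series; mu = 8 gives D_8.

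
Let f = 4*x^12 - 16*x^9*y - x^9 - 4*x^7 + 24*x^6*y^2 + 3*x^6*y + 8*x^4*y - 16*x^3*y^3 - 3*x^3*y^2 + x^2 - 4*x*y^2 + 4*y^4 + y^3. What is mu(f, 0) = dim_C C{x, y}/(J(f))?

2

The Hessian of f at 0 has rank 1. Corank 1: A-series; mu = 2 gives A_2.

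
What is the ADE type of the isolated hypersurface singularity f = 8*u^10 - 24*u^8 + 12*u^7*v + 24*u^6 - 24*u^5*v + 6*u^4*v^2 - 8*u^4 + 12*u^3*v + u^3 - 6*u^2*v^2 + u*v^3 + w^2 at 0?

E_7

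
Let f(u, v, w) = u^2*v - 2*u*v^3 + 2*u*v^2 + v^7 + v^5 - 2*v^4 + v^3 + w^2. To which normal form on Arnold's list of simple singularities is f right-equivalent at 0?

The Hessian of f at 0 is [[0, 0, 0], [0, 0, 0], [0, 0, 2]] with rank 1, so corank 2. A Groebner basis of the Jacobian ideal J(f) in C{u,v,w} is {u^2*v^2 + 2*u^2*v + u^2/7 + 20*u*v^2/7 + 8*u*v/7 + v^2, u^3 + 3*u^2*v + u^2/7 + 20*u*v^2/7 + 8*u*v/7 + v^2, -u*v + v^3 - v^2, w}; counting standard monomials gives mu = 8. Corank 2; j^3 = v*(u + v)^2 has shape L^2 M (L != M), so D-series; mu = 8 gives D_8.

D8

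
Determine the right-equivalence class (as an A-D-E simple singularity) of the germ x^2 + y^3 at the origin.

A2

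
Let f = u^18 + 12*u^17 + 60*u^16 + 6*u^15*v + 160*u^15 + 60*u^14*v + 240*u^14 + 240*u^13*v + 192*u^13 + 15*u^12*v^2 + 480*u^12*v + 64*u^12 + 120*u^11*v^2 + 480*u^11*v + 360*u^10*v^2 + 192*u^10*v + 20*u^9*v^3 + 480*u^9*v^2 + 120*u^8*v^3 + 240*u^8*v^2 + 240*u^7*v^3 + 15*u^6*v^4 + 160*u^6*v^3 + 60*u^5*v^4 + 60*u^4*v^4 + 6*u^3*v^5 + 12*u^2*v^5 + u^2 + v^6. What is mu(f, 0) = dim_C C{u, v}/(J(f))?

5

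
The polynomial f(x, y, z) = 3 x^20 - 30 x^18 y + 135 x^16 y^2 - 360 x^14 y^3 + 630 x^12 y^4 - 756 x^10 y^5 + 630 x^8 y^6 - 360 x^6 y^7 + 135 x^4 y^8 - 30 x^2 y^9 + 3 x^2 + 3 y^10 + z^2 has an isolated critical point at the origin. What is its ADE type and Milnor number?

Type A9, Milnor number mu = 9.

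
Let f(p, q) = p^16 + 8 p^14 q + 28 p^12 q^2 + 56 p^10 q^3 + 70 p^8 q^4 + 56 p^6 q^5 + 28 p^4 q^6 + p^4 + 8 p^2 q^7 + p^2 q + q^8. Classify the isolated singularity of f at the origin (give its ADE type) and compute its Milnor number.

The Hessian of f at 0 has rank 0. Corank 2; j^3 = p^2*q has shape L^2 M (L != M), so D-series; mu = 9 gives D_9.

Type D_{9}, Milnor number mu = 9.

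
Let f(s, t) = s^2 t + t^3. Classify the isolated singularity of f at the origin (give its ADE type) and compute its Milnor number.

The Hessian of f at 0 has rank 0. Corank 2; j^3 = t*(s^2 + t^2) splits into three distinct lines over C (the quadratic factor has nonzero discriminant), so D_4.

Type D_4, Milnor number mu = 4.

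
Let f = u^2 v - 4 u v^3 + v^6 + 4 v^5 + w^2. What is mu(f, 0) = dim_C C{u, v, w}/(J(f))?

The Hessian of f at 0 has rank 1. Corank 2; j^3 = u^2*v has shape L^2 M (L != M), so D-series; mu = 7 gives D_7.

7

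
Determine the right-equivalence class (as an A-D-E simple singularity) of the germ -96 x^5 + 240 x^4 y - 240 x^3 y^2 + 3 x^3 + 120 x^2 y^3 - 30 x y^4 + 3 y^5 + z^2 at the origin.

E8

The Hessian of f at 0 is [[0, 0, 0], [0, 0, 0], [0, 0, 2]] with rank 1, so corank 2. A Groebner basis of the Jacobian ideal J(f) in C{x,y,z} is {y^5, x*y^3 - y^4/8, x^2, z}; counting standard monomials gives mu = 8. Corank 2; j^3 = 3*x^3 is a perfect cube, so E-series; the 5-jet and mu = 8 give E_8.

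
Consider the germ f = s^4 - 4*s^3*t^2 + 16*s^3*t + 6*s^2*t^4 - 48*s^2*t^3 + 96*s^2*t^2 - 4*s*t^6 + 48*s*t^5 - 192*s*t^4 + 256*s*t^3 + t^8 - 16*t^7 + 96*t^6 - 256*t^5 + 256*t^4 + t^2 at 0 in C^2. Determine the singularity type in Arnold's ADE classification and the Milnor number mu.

Type A_{3}, Milnor number mu = 3.

The Hessian of f at 0 has rank 1. Corank 1: A-series; mu = 3 gives A_3.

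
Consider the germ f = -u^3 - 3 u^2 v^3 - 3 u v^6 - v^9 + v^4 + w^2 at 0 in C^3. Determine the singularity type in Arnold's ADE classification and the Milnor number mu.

Type E_6, Milnor number mu = 6.

The Hessian of f at 0 is [[0, 0, 0], [0, 0, 0], [0, 0, 2]] with rank 1, so corank 2. A Groebner basis of the Jacobian ideal J(f) in C{u,v,w} is {v^3, u^2, w}; counting standard monomials gives mu = 6. Corank 2; j^3 = -u^3 is a perfect cube, so E-series; the 4-jet and mu = 6 give E_6.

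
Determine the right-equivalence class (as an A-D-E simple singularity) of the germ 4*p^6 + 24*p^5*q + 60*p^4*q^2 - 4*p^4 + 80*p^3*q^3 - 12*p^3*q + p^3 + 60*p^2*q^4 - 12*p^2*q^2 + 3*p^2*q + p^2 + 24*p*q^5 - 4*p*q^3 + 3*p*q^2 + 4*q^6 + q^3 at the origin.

The Hessian of f at 0 is [[2, 0], [0, 0]] with rank 1, so corank 1. A Groebner basis of the Jacobian ideal J(f) in C{p,q} is {q^2, p}; counting standard monomials gives mu = 2. Corank 1: A-series; mu = 2 gives A_2.

A_2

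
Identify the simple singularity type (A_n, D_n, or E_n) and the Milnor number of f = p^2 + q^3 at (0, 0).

Type A_2, Milnor number mu = 2.

The Hessian of f at 0 has rank 1. Corank 1: A-series; mu = 2 gives A_2.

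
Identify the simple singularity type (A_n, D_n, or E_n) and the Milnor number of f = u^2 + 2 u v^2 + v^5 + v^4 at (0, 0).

The Hessian of f at 0 is [[2, 0], [0, 0]] with rank 1, so corank 1. A Groebner basis of the Jacobian ideal J(f) in C{u,v} is {u^2, u + v^2}; counting standard monomials gives mu = 4. Corank 1: A-series; mu = 4 gives A_4.

Type A_{4}, Milnor number mu = 4.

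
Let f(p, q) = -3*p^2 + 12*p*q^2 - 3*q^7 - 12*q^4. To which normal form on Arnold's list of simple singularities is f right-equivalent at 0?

A6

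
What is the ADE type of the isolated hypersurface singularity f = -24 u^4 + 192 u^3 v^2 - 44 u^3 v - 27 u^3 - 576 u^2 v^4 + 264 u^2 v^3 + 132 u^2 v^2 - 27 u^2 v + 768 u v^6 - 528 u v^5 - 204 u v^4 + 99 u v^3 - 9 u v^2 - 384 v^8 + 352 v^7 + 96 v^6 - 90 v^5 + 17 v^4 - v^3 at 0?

The Hessian of f at 0 is [[0, 0], [0, 0]] with rank 0, so corank 2. A Groebner basis of the Jacobian ideal J(f) in C{u,v} is {-19683*u^2/80024 - 6561*u*v/40012 + v^4 - 27*v^3/80024 - 2187*v^2/80024, u^3 - 13257*u^2/80024 - 4419*u*v/40012 + 8837*v^3/240072 - 1473*v^2/80024, u^2*v + 26487*u^2/80024 + 8829*u*v/40012 - 79697*v^3/720216 + 2943*v^2/80024, -2835*u^2/5716 + u*v^2 - 945*u*v/2858 + 17113*v^3/51444 - 315*v^2/5716}; counting standard monomials gives mu = 7. Corank 2; j^3 = -(3*u + v)^3 is a perfect cube, so E-series; the 4-jet and mu = 7 give E_7.

E_{7}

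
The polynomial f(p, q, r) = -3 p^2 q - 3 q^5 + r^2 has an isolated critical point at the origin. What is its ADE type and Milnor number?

Type D6, Milnor number mu = 6.

The Hessian of f at 0 has rank 1. Corank 2; j^3 = -3*p^2*q has shape L^2 M (L != M), so D-series; mu = 6 gives D_6.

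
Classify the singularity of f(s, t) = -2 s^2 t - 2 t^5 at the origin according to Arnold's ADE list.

D6

The Hessian of f at 0 is [[0, 0], [0, 0]] with rank 0, so corank 2. A Groebner basis of the Jacobian ideal J(f) in C{s,t} is {s^2/5 + t^4, s^3, s*t}; counting standard monomials gives mu = 6. Corank 2; j^3 = -2*s^2*t has shape L^2 M (L != M), so D-series; mu = 6 gives D_6.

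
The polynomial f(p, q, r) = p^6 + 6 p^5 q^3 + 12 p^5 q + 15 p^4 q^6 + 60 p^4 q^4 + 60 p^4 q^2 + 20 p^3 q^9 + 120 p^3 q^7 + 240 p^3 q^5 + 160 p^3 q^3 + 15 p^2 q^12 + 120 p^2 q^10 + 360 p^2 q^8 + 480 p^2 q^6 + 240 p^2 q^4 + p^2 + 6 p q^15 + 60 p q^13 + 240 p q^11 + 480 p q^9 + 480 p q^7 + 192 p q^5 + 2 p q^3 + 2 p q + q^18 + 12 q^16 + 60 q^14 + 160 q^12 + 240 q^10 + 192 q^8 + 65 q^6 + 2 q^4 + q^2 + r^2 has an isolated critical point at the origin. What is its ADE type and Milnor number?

The Hessian of f at 0 has rank 2. Corank 1: A-series; mu = 5 gives A_5.

Type A5, Milnor number mu = 5.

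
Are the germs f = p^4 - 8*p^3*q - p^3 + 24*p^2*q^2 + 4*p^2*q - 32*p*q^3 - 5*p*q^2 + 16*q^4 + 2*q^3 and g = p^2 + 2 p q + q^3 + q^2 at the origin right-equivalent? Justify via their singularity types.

No.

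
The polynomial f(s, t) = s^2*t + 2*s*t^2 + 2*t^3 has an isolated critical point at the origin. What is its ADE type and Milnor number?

Type D_{4}, Milnor number mu = 4.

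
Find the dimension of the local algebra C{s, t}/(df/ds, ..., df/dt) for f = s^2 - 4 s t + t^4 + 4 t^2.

3

The Hessian of f at 0 has rank 1. Corank 1: A-series; mu = 3 gives A_3.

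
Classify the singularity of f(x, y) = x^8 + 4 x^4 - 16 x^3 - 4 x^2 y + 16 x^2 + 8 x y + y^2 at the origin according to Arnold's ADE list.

A_{7}

The Hessian of f at 0 has rank 1. Corank 1: A-series; mu = 7 gives A_7.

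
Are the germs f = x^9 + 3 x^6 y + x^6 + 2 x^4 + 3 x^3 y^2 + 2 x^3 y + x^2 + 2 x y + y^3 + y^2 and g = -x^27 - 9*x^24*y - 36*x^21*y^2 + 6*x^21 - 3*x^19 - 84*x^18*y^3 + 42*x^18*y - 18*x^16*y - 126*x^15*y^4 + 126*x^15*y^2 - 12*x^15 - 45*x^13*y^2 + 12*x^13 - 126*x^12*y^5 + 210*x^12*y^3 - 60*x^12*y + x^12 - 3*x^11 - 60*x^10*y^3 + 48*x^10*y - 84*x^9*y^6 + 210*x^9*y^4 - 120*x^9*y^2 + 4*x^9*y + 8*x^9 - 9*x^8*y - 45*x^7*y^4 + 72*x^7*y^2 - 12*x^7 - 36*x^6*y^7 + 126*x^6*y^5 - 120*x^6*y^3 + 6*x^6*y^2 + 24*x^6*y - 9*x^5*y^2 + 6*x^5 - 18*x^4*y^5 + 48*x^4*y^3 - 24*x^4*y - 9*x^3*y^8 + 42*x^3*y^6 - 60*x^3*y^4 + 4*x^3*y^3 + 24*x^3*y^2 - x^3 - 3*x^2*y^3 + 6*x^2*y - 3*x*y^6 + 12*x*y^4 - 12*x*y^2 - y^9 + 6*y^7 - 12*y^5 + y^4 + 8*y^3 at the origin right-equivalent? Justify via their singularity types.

No.

The Hessian of f at 0 is [[2, 2], [2, 2]] with rank 1, so corank 1. A Groebner basis of the Jacobian ideal J(f) in C{x,y} is {y^2, x + y}; counting standard monomials gives mu = 2. Corank 1: A-series; mu = 2 gives A_2. The Hessian of g at 0 is [[0, 0], [0, 0]] with rank 0, so corank 2. A Groebner basis of the Jacobian ideal J(g) in C{x,y} is {y^3, x^2 - 4*x*y + 4*y^2}; counting standard monomials gives mu = 6. Corank 2; j^3 = -(x - 2*y)^3 is a perfect cube, so E-series; the 4-jet and mu = 6 give E_6. f is A_2 but g is E_6, hence not right-equivalent.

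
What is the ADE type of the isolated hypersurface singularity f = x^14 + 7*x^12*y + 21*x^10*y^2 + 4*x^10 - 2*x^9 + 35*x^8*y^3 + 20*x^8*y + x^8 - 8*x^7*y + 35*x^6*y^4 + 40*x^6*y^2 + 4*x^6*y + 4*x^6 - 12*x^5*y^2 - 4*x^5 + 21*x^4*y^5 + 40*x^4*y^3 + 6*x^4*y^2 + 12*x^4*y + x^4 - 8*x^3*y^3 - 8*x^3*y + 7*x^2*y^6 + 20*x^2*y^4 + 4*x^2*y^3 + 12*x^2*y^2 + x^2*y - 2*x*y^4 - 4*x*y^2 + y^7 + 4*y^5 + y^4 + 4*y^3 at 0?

D_{5}

The Hessian of f at 0 has rank 0. Corank 2; j^3 = y*(x - 2*y)^2 has shape L^2 M (L != M), so D-series; mu = 5 gives D_5.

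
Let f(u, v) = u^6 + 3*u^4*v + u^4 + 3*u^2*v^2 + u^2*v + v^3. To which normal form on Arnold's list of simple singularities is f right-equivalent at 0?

The Hessian of f at 0 is [[0, 0], [0, 0]] with rank 0, so corank 2. A Groebner basis of the Jacobian ideal J(f) in C{u,v} is {v^3, u^2 + 3*v^2, u*v}; counting standard monomials gives mu = 4. Corank 2; j^3 = v*(u^2 + v^2) splits into three distinct lines over C (the quadratic factor has nonzero discriminant), so D_4.

D_{4}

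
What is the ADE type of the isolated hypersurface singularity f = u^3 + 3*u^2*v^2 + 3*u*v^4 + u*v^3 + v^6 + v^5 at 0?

E_7

The Hessian of f at 0 has rank 0. Corank 2; j^3 = u^3 is a perfect cube, so E-series; the 4-jet and mu = 7 give E_7.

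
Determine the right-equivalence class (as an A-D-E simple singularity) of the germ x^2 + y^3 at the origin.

A_2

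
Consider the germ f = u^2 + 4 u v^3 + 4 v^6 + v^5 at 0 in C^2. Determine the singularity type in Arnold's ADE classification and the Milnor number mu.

The Hessian of f at 0 has rank 1. Corank 1: A-series; mu = 4 gives A_4.

Type A_{4}, Milnor number mu = 4.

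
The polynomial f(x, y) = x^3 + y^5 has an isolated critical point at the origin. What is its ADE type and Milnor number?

Type E8, Milnor number mu = 8.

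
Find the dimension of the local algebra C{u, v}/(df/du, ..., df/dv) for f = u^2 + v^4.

3

The Hessian of f at 0 has rank 1. Corank 1: A-series; mu = 3 gives A_3.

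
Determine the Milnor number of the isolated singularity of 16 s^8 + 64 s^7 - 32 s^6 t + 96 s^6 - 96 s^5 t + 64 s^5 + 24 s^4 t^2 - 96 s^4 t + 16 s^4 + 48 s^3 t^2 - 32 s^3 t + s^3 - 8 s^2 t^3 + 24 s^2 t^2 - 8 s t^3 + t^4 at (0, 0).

The Hessian of f at 0 is [[0, 0], [0, 0]] with rank 0, so corank 2. A Groebner basis of the Jacobian ideal J(f) in C{s,t} is {t^4, s*t^2 - t^3/6, s^2}; counting standard monomials gives mu = 6. Corank 2; j^3 = s^3 is a perfect cube, so E-series; the 4-jet and mu = 6 give E_6.

6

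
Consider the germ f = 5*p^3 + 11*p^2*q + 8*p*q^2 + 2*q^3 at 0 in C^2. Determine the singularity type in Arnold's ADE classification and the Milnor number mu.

Type D4, Milnor number mu = 4.

The Hessian of f at 0 has rank 0. Corank 2; j^3 = (p + q)*(5*p^2 + 6*p*q + 2*q^2) splits into three distinct lines over C (the quadratic factor has nonzero discriminant), so D_4.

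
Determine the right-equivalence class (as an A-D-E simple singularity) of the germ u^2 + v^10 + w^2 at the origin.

The Hessian of f at 0 has rank 2. Corank 1: A-series; mu = 9 gives A_9.

A9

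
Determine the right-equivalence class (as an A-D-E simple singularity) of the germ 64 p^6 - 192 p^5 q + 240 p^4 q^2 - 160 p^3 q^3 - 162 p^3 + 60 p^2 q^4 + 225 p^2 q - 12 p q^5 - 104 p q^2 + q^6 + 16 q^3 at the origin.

The Hessian of f at 0 has rank 0. Corank 2; j^3 = -(2*p - q)*(9*p - 4*q)^2 has shape L^2 M (L != M), so D-series; mu = 7 gives D_7.

D7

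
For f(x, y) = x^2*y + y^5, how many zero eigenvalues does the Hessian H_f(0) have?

2

Hessian at 0 has rank 0.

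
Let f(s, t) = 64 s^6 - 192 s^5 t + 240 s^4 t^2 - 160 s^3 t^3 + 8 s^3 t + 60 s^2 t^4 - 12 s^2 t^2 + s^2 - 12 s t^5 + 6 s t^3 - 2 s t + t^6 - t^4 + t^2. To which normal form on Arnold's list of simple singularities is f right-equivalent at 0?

A_{3}

The Hessian of f at 0 is [[2, -2], [-2, 2]] with rank 1, so corank 1. A Groebner basis of the Jacobian ideal J(f) in C{s,t} is {t^3, s - t}; counting standard monomials gives mu = 3. Corank 1: A-series; mu = 3 gives A_3.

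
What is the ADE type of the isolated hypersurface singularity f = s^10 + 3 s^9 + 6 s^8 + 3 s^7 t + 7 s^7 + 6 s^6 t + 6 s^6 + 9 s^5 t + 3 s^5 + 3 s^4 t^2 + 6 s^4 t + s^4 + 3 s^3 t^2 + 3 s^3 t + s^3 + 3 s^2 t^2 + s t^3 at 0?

The Hessian of f at 0 is [[0, 0], [0, 0]] with rank 0, so corank 2. A Groebner basis of the Jacobian ideal J(f) in C{s,t} is {3*s^2 + t^4 + t^3, s^3, s^2*t - s^2 - t^3/3, 2*s^2 + s*t^2 + 2*t^3/3}; counting standard monomials gives mu = 7. Corank 2; j^3 = s^3 is a perfect cube, so E-series; the 4-jet and mu = 7 give E_7.

E_{7}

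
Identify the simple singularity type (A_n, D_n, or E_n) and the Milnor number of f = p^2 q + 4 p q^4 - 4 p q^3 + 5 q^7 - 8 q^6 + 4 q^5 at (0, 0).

Type D_8, Milnor number mu = 8.

The Hessian of f at 0 is [[0, 0], [0, 0]] with rank 0, so corank 2. A Groebner basis of the Jacobian ideal J(f) in C{p,q} is {-2*p^2/3 + p*q^3 + 11*p*q^2/3 + 7*p*q/3 - 14*q^3/3, p*q/2 + q^4 - q^3, p^3 + 8*p^2/3 - 32*p*q^2/3 - 16*p*q/3 + 32*q^3/3, p^2*q - 8*p^2/3 + 38*p*q^2/3 + 22*p*q/3 - 44*q^3/3}; counting standard monomials gives mu = 8. Corank 2; j^3 = p^2*q has shape L^2 M (L != M), so D-series; mu = 8 gives D_8.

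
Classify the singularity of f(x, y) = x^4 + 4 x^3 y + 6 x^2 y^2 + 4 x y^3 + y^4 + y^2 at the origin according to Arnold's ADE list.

The Hessian of f at 0 has rank 1. Corank 1: A-series; mu = 3 gives A_3.

A_{3}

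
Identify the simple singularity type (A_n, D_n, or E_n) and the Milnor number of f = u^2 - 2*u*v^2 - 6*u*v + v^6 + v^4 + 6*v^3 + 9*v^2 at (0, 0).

Type A5, Milnor number mu = 5.

The Hessian of f at 0 is [[2, -6], [-6, 18]] with rank 1, so corank 1. A Groebner basis of the Jacobian ideal J(f) in C{u,v} is {u^3 - 27*u^2 + 135*u*v - 162*u + 486*v, u^2*v - 6*u^2 + 27*u*v - 27*u + 81*v, -u + v^2 + 3*v}; counting standard monomials gives mu = 5. Corank 1: A-series; mu = 5 gives A_5.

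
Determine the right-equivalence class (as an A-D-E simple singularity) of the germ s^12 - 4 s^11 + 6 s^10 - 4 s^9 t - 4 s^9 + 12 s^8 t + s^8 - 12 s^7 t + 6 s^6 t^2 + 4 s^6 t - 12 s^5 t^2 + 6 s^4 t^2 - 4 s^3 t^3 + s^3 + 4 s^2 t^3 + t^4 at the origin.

The Hessian of f at 0 is [[0, 0], [0, 0]] with rank 0, so corank 2. A Groebner basis of the Jacobian ideal J(f) in C{s,t} is {t^3, s^2}; counting standard monomials gives mu = 6. Corank 2; j^3 = s^3 is a perfect cube, so E-series; the 4-jet and mu = 6 give E_6.

E_6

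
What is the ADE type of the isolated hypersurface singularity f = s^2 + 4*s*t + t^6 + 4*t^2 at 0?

A_5

The Hessian of f at 0 is [[2, 4], [4, 8]] with rank 1, so corank 1. A Groebner basis of the Jacobian ideal J(f) in C{s,t} is {t^5, s + 2*t}; counting standard monomials gives mu = 5. Corank 1: A-series; mu = 5 gives A_5.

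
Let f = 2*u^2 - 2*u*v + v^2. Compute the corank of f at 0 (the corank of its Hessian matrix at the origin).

Hessian at 0 has rank 2.

0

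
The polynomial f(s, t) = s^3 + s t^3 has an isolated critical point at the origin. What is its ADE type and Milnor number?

The Hessian of f at 0 has rank 0. Corank 2; j^3 = s^3 is a perfect cube, so E-series; the 4-jet and mu = 7 give E_7.

Type E_7, Milnor number mu = 7.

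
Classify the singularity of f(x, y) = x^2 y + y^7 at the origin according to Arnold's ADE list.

The Hessian of f at 0 is [[0, 0], [0, 0]] with rank 0, so corank 2. A Groebner basis of the Jacobian ideal J(f) in C{x,y} is {x^2/7 + y^6, x^3, x*y}; counting standard monomials gives mu = 8. Corank 2; j^3 = x^2*y has shape L^2 M (L != M), so D-series; mu = 8 gives D_8.

D_{8}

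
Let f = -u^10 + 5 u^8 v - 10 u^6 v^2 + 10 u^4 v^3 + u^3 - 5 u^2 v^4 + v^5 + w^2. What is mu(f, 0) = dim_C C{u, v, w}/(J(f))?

8

The Hessian of f at 0 is [[0, 0, 0], [0, 0, 0], [0, 0, 2]] with rank 1, so corank 2. A Groebner basis of the Jacobian ideal J(f) in C{u,v,w} is {v^4, u^2, w}; counting standard monomials gives mu = 8. Corank 2; j^3 = u^3 is a perfect cube, so E-series; the 5-jet and mu = 8 give E_8.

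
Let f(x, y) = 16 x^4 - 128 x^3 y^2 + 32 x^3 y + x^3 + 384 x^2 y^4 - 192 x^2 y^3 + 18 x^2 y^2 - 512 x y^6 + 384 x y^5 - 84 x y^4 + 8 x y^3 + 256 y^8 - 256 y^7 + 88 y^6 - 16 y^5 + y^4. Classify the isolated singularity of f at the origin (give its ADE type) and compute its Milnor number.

The Hessian of f at 0 is [[0, 0], [0, 0]] with rank 0, so corank 2. A Groebner basis of the Jacobian ideal J(f) in C{x,y} is {x^3, x^2*y, -x^2/4 + x*y^2, 3*x^2/2 + y^3}; counting standard monomials gives mu = 6. Corank 2; j^3 = x^3 is a perfect cube, so E-series; the 4-jet and mu = 6 give E_6.

Type E6, Milnor number mu = 6.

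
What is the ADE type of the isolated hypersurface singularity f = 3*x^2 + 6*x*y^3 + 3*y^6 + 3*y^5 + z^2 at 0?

A_4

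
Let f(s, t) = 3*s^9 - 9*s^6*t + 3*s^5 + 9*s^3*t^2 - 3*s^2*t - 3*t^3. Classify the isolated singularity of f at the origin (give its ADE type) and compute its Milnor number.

The Hessian of f at 0 has rank 0. Corank 2; j^3 = -3*t*(s^2 + t^2) splits into three distinct lines over C (the quadratic factor has nonzero discriminant), so D_4.

Type D4, Milnor number mu = 4.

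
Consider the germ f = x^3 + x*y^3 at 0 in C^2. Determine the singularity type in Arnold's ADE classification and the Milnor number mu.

Type E7, Milnor number mu = 7.

The Hessian of f at 0 is [[0, 0], [0, 0]] with rank 0, so corank 2. A Groebner basis of the Jacobian ideal J(f) in C{x,y} is {x^3, x*y^2, 3*x^2 + y^3}; counting standard monomials gives mu = 7. Corank 2; j^3 = x^3 is a perfect cube, so E-series; the 4-jet and mu = 7 give E_7.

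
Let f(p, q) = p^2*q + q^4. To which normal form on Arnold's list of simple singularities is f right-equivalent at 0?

The Hessian of f at 0 is [[0, 0], [0, 0]] with rank 0, so corank 2. A Groebner basis of the Jacobian ideal J(f) in C{p,q} is {p^3, p^2/4 + q^3, p*q}; counting standard monomials gives mu = 5. Corank 2; j^3 = p^2*q has shape L^2 M (L != M), so D-series; mu = 5 gives D_5.

D_5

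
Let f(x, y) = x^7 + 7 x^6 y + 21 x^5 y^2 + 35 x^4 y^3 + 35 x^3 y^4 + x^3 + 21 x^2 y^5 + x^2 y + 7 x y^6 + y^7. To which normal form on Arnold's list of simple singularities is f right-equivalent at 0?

D8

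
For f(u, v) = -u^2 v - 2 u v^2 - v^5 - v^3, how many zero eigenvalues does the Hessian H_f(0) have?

Hessian at 0 has rank 0.

2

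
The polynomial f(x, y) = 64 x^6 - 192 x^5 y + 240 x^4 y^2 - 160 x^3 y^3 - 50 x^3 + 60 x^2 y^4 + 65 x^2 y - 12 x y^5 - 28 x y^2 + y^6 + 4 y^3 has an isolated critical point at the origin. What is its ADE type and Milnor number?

Type D7, Milnor number mu = 7.

The Hessian of f at 0 has rank 0. Corank 2; j^3 = -(2*x - y)*(5*x - 2*y)^2 has shape L^2 M (L != M), so D-series; mu = 7 gives D_7.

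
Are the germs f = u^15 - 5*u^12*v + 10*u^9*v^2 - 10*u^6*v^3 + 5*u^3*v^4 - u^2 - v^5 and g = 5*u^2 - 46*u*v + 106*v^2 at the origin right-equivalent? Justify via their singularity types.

No.

The Hessian of f at 0 has rank 1. Corank 1: A-series; mu = 4 gives A_4. The Hessian of g at 0 has rank 2. Corank 0: nondegenerate Morse point, so A_1. f is A_4 but g is A_1, hence not right-equivalent.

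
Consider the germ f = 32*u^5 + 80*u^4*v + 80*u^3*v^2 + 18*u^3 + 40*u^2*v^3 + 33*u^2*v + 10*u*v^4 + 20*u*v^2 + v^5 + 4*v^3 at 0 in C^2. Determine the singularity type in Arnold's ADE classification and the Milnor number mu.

Type D_{6}, Milnor number mu = 6.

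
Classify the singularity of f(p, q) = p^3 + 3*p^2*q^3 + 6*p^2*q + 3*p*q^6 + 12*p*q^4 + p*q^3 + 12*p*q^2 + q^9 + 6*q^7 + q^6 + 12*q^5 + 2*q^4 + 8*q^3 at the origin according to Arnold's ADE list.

E7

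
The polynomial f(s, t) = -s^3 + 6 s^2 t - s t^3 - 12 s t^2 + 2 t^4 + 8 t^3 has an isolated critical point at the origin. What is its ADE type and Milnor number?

Type E_7, Milnor number mu = 7.

The Hessian of f at 0 is [[0, 0], [0, 0]] with rank 0, so corank 2. A Groebner basis of the Jacobian ideal J(f) in C{s,t} is {s^3 - 6*s^2*t - 48*s^2 + 192*s*t - 192*t^2, 6*s^2 + s*t^2 - 24*s*t + 24*t^2, 3*s^2 - 12*s*t + t^3 + 12*t^2}; counting standard monomials gives mu = 7. Corank 2; j^3 = -(s - 2*t)^3 is a perfect cube, so E-series; the 4-jet and mu = 7 give E_7.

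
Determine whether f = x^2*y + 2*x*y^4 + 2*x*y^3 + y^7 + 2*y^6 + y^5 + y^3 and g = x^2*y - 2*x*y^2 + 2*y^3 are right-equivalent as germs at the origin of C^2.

The Hessian of f at 0 is [[0, 0], [0, 0]] with rank 0, so corank 2. A Groebner basis of the Jacobian ideal J(f) in C{x,y} is {y^3, x^2 + 3*y^2, x*y}; counting standard monomials gives mu = 4. Corank 2; j^3 = y*(x^2 + y^2) splits into three distinct lines over C (the quadratic factor has nonzero discriminant), so D_4. The Hessian of g at 0 is [[0, 0], [0, 0]] with rank 0, so corank 2. A Groebner basis of the Jacobian ideal J(g) in C{x,y} is {y^3, x^2 + 2*y^2, x*y - y^2}; counting standard monomials gives mu = 4. Corank 2; j^3 = y*(x^2 - 2*x*y + 2*y^2) splits into three distinct lines over C (the quadratic factor has nonzero discriminant), so D_4. Both have type D_4, hence right-equivalent.

Yes.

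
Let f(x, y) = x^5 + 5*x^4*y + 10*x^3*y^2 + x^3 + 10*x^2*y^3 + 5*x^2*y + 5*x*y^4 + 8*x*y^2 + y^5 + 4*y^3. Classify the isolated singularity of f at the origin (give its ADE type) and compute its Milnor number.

Type D6, Milnor number mu = 6.

The Hessian of f at 0 is [[0, 0], [0, 0]] with rank 0, so corank 2. A Groebner basis of the Jacobian ideal J(f) in C{x,y} is {x*y/5 + y^4 + 2*y^2/5, x*y^2 + 2*y^3, x^2 + 3*x*y + 2*y^2}; counting standard monomials gives mu = 6. Corank 2; j^3 = (x + y)*(x + 2*y)^2 has shape L^2 M (L != M), so D-series; mu = 6 gives D_6.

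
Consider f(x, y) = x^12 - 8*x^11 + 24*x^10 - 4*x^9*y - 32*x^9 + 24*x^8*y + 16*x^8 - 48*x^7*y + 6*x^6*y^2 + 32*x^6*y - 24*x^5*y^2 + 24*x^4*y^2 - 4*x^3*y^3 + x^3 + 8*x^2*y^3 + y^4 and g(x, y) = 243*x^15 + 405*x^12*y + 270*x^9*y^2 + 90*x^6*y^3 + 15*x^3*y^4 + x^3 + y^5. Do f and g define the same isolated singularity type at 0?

The Hessian of f at 0 has rank 0. Corank 2; j^3 = x^3 is a perfect cube, so E-series; the 4-jet and mu = 6 give E_6. The Hessian of g at 0 has rank 0. Corank 2; j^3 = x^3 is a perfect cube, so E-series; the 5-jet and mu = 8 give E_8. f is E_6 but g is E_8, hence not right-equivalent.

No.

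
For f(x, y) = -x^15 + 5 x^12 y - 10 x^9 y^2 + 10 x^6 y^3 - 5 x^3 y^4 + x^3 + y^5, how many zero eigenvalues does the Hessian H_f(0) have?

2

Hessian at 0 has rank 0.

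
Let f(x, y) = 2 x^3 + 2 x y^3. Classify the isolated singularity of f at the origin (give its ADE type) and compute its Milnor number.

Type E_{7}, Milnor number mu = 7.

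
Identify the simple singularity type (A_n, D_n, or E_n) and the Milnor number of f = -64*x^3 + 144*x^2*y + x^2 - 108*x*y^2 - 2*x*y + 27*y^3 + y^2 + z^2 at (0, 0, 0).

Type A_2, Milnor number mu = 2.

The Hessian of f at 0 has rank 2. Corank 1: A-series; mu = 2 gives A_2.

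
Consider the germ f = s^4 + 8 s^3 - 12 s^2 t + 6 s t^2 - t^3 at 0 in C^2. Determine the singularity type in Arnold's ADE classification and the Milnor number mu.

Type E_6, Milnor number mu = 6.

The Hessian of f at 0 is [[0, 0], [0, 0]] with rank 0, so corank 2. A Groebner basis of the Jacobian ideal J(f) in C{s,t} is {t^4, s*t^2 - t^3/3, s^2 - s*t + t^2/4}; counting standard monomials gives mu = 6. Corank 2; j^3 = (2*s - t)^3 is a perfect cube, so E-series; the 4-jet and mu = 6 give E_6.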